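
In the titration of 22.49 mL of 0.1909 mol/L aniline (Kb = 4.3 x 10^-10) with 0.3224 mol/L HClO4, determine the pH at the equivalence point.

n(C6H5NH2) = 0.1909 x 0.02249 = 0.004293 mol; V(HClO4) at equivalence = 0.004293/0.3224 = 0.01332 L.
At equivalence the base is fully converted to C6H5NH3+; total volume = 0.03581 L, so [C6H5NH3+] = 0.004293/0.03581 = 0.1199 M.
Ka(C6H5NH3+) = Kw/Kb = 1.0e-14 / 4.3 x 10^-10 = 2.33e-5.
[H^+] = sqrt(Ka x [C6H5NH3+]) = sqrt(2.33e-5 x 0.1199) = 0.00167 M.
pH = -log(0.00167) = 2.78.

2.78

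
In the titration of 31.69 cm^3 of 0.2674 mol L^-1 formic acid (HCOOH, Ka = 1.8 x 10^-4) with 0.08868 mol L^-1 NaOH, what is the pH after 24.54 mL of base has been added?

Initial n(HCOOH) = 0.2674 x 0.03169 = 0.008474 mol.
n(NaOH) added = 0.08868 x 0.02454 = 0.002176 mol, converting that many moles of HCOOH to HCOO-.
Remaining n(HCOOH) = 0.006298 mol; n(HCOO-) = 0.002176 mol.
By Henderson-Hasselbalch, pH = pKa + log([A^-]/[HA]) = 3.74 + log(0.002176/0.006298) = 3.74 + (-0.46) = 3.28.

3.28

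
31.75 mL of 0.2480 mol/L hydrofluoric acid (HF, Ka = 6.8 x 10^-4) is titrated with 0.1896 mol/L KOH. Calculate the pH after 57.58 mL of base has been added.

12.53

n(acid) = 0.2480 x 0.03175 = 0.007874 mol; n(KOH) added = 0.1896 x 0.05758 = 0.01092 mol.
Base is in excess by 0.01092 - 0.007874 = 0.003043 mol in a total volume of 0.08933 L.
[OH^-] = 0.003043/0.08933 = 0.03407 M, so pOH = 1.47 and pH = 14.00 - 1.47 = 12.53.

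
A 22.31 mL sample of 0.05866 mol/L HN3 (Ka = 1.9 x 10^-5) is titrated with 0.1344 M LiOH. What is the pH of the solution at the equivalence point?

n(HN3) = 0.05866 x 0.02231 = 0.001309 mol; V(LiOH) at equivalence = 0.001309/0.1344 = 0.009737 L.
At equivalence all the acid is converted to N3-; total volume = 0.02231 + 0.009737 = 0.03205 L, so [N3-] = 0.001309/0.03205 = 0.04084 M.
Kb = Kw/Ka = 1.0e-14 / 1.9 x 10^-5 = 5.26e-10.
[OH^-] = sqrt(Kb x [N3-]) = sqrt(5.26e-10 x 0.04084) = 4.64e-6 M.
pOH = 5.33, so pH = 14.00 - 5.33 = 8.67.

8.67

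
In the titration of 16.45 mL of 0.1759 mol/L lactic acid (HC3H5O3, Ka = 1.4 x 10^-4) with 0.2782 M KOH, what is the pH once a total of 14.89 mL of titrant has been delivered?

n(acid) = 0.1759 x 0.01645 = 0.002894 mol; n(KOH) added = 0.2782 x 0.01489 = 0.004142 mol.
Base is in excess by 0.004142 - 0.002894 = 0.001249 mol in a total volume of 0.03134 L.
[OH^-] = 0.001249/0.03134 = 0.03985 M, so pOH = 1.40 and pH = 14.00 - 1.40 = 12.60.

12.60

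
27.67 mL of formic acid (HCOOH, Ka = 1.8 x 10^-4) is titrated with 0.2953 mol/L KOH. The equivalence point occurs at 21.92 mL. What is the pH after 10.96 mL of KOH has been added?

3.74

10.96 mL is exactly half the equivalence volume (21.92/2), i.e. the half-equivalence point.
There, n(HA) = n(A^-), so pH = pKa = -log(1.8 x 10^-4) = 3.74.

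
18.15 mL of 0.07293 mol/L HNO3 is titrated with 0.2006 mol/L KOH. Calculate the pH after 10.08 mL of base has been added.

n(acid) = 0.07293 x 0.01815 = 0.001324 mol; n(KOH) added = 0.2006 x 0.01008 = 0.002022 mol.
Base is in excess by 0.002022 - 0.001324 = 0.0006984 mol in a total volume of 0.02823 L.
[OH^-] = 0.0006984/0.02823 = 0.02474 M, so pOH = 1.61 and pH = 14.00 - 1.61 = 12.39.

12.39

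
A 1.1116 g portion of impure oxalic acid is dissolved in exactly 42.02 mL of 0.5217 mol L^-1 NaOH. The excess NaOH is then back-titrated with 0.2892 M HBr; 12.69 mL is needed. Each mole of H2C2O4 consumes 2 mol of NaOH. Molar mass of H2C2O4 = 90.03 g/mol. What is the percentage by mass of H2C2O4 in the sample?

Total n(NaOH) added = 0.5217 x 0.04202 = 0.02192 mol.
n(HBr) used = 0.2892 x 0.01269 = 0.003670 mol, which equals the excess n(NaOH).
So n(NaOH) consumed by the sample = 0.02192 - 0.003670 = 0.01825 mol.
n(H2C2O4) = 0.01825 / 2 = 0.009126 mol.
mass H2C2O4 = 0.009126 x 90.03 = 0.8216 g, so %H2C2O4 = 0.8216/1.1116 x 100 = 73.9%.

73.9%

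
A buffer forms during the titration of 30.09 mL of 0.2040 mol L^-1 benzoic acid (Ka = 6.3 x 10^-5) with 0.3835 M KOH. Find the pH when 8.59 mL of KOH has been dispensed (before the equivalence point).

4.26

Initial n(C6H5COOH) = 0.2040 x 0.03009 = 0.006138 mol.
n(KOH) added = 0.3835 x 0.008590 = 0.003294 mol, converting that many moles of C6H5COOH to C6H5COO-.
Remaining n(C6H5COOH) = 0.002844 mol; n(C6H5COO-) = 0.003294 mol.
By Henderson-Hasselbalch, pH = pKa + log([A^-]/[HA]) = 4.20 + log(0.003294/0.002844) = 4.20 + (+0.06) = 4.26.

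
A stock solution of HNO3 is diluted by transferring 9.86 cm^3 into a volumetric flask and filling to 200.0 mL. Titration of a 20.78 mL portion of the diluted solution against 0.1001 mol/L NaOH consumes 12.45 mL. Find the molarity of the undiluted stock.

n(NaOH) = 0.1001 x 0.01245 = 0.001246 mol.
n(HNO3) in the aliquot = 0.001246 mol.
[diluted HNO3] = 0.001246 / 0.02078 = 0.05997 M.
Dilution factor = 200.0/9.860 = 20.28, so [stock] = 0.05997 x 20.28 = 1.22 M.

1.22 M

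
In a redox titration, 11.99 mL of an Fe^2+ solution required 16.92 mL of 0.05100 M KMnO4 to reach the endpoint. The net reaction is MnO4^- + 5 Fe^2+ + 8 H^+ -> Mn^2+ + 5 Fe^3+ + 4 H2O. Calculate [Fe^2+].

0.360 M

n(KMnO4) = 0.05100 x 0.01692 = 0.0008629 mol.
From the balanced equation, 1 mol KMnO4 reacts with 5 mol Fe^2+, so n(Fe^2+) = 0.0008629 x 5/1 = 0.004315 mol.
[Fe^2+] = 0.004315 / 0.01199 L = 0.360 M.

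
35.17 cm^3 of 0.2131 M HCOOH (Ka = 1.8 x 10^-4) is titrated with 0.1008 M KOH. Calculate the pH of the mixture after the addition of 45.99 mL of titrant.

3.95

Initial n(HCOOH) = 0.2131 x 0.03517 = 0.007495 mol.
n(KOH) added = 0.1008 x 0.04599 = 0.004636 mol, converting that many moles of HCOOH to HCOO-.
Remaining n(HCOOH) = 0.002859 mol; n(HCOO-) = 0.004636 mol.
By Henderson-Hasselbalch, pH = pKa + log([A^-]/[HA]) = 3.74 + log(0.004636/0.002859) = 3.74 + (+0.21) = 3.95.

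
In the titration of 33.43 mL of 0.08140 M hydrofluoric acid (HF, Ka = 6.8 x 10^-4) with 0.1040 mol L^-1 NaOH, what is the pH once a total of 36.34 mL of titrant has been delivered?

n(acid) = 0.08140 x 0.03343 = 0.002721 mol; n(NaOH) added = 0.1040 x 0.03634 = 0.003779 mol.
Base is in excess by 0.003779 - 0.002721 = 0.001058 mol in a total volume of 0.06977 L.
[OH^-] = 0.001058/0.06977 = 0.01517 M, so pOH = 1.82 and pH = 14.00 - 1.82 = 12.18.

12.18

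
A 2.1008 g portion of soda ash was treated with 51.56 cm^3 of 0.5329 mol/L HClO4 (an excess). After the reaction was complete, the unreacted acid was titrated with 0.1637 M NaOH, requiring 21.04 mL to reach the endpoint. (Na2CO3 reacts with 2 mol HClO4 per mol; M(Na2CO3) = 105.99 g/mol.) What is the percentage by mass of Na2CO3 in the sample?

60.6%

Total n(HClO4) added = 0.5329 x 0.05156 = 0.02748 mol.
n(NaOH) used = 0.1637 x 0.02104 = 0.003444 mol, which equals the excess n(HClO4).
So n(HClO4) consumed by the sample = 0.02748 - 0.003444 = 0.02403 mol.
n(Na2CO3) = 0.02403 / 2 = 0.01202 mol.
mass Na2CO3 = 0.01202 x 105.99 = 1.274 g, so %Na2CO3 = 1.274/2.1008 x 100 = 60.6%.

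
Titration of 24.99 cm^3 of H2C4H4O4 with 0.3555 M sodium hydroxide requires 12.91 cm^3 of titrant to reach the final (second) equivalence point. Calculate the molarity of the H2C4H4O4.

0.0918 M

n(NaOH) = 0.3555 x 0.01291 = 0.004590 mol.
At the final (second) equivalence point, 2 mol OH^- react per mol H2C4H4O4, so n(H2C4H4O4) = 0.004590 / 2 = 0.002295 mol.
[H2C4H4O4] = 0.002295 / 0.02499 L = 0.0918 M.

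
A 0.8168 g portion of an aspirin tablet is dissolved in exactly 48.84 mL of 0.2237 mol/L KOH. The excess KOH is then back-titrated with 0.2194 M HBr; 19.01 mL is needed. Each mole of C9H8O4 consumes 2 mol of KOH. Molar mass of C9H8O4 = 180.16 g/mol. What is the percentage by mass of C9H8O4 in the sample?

74.5%

Total n(KOH) added = 0.2237 x 0.04884 = 0.01093 mol.
n(HBr) used = 0.2194 x 0.01901 = 0.004171 mol, which equals the excess n(KOH).
So n(KOH) consumed by the sample = 0.01093 - 0.004171 = 0.006755 mol.
n(C9H8O4) = 0.006755 / 2 = 0.003377 mol.
mass C9H8O4 = 0.003377 x 180.16 = 0.6085 g, so %C9H8O4 = 0.6085/0.8168 x 100 = 74.5%.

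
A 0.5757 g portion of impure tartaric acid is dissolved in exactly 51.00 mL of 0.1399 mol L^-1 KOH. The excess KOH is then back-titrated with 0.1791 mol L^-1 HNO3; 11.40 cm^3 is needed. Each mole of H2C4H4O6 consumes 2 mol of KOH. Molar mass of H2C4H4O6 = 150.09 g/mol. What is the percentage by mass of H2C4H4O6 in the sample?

66.4%

Total n(KOH) added = 0.1399 x 0.05100 = 0.007135 mol.
n(HNO3) used = 0.1791 x 0.01140 = 0.002042 mol, which equals the excess n(KOH).
So n(KOH) consumed by the sample = 0.007135 - 0.002042 = 0.005093 mol.
n(H2C4H4O6) = 0.005093 / 2 = 0.002547 mol.
mass H2C4H4O6 = 0.002547 x 150.09 = 0.3822 g, so %H2C4H4O6 = 0.3822/0.5757 x 100 = 66.4%.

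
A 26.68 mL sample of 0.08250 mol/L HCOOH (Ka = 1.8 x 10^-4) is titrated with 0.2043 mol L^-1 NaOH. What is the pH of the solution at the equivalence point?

n(HCOOH) = 0.08250 x 0.02668 = 0.002201 mol; V(NaOH) at equivalence = 0.002201/0.2043 = 0.01077 L.
At equivalence all the acid is converted to HCOO-; total volume = 0.02668 + 0.01077 = 0.03745 L, so [HCOO-] = 0.002201/0.03745 = 0.05877 M.
Kb = Kw/Ka = 1.0e-14 / 1.8 x 10^-4 = 5.56e-11.
[OH^-] = sqrt(Kb x [HCOO-]) = sqrt(5.56e-11 x 0.05877) = 1.81e-6 M.
pOH = 5.74, so pH = 14.00 - 5.74 = 8.26.

8.26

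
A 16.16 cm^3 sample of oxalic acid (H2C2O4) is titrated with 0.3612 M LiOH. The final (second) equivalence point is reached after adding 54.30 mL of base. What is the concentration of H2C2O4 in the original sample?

n(LiOH) = 0.3612 x 0.05430 = 0.01961 mol.
At the final (second) equivalence point, 2 mol OH^- react per mol H2C2O4, so n(H2C2O4) = 0.01961 / 2 = 0.009807 mol.
[H2C2O4] = 0.009807 / 0.01616 L = 0.607 M.

0.607 M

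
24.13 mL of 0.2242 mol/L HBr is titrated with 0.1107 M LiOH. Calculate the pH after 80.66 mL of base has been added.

n(acid) = 0.2242 x 0.02413 = 0.005410 mol; n(LiOH) added = 0.1107 x 0.08066 = 0.008929 mol.
Base is in excess by 0.008929 - 0.005410 = 0.003519 mol in a total volume of 0.1048 L.
[OH^-] = 0.003519/0.1048 = 0.03358 M, so pOH = 1.47 and pH = 14.00 - 1.47 = 12.53.

12.53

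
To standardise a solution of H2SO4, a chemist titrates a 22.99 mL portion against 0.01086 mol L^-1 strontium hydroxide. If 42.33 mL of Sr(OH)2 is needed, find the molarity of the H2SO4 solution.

n(Sr(OH)2) delivered = 0.01086 x 0.04233 = 0.0004597 mol.
For a 1:1 reaction, n(H2SO4) = 0.0004597 mol.
[H2SO4] = 0.0004597 mol / 0.02299 L = 0.0200 M.

0.0200 M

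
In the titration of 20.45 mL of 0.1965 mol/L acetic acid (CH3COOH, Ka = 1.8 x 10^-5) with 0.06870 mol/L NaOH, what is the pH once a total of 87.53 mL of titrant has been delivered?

12.27

n(acid) = 0.1965 x 0.02045 = 0.004018 mol; n(NaOH) added = 0.06870 x 0.08753 = 0.006013 mol.
Base is in excess by 0.006013 - 0.004018 = 0.001995 mol in a total volume of 0.1080 L.
[OH^-] = 0.001995/0.1080 = 0.01847 M, so pOH = 1.73 and pH = 14.00 - 1.73 = 12.27.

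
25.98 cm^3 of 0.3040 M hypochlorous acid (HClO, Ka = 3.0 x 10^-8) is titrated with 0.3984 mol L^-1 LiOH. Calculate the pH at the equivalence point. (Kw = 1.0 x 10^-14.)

10.38

n(HClO) = 0.3040 x 0.02598 = 0.007898 mol; V(LiOH) at equivalence = 0.007898/0.3984 = 0.01982 L.
At equivalence all the acid is converted to ClO-; total volume = 0.02598 + 0.01982 = 0.04580 L, so [ClO-] = 0.007898/0.04580 = 0.1724 M.
Kb = Kw/Ka = 1.0e-14 / 3.0 x 10^-8 = 3.33e-7.
[OH^-] = sqrt(Kb x [ClO-]) = sqrt(3.33e-7 x 0.1724) = 0.000240 M.
pOH = 3.62, so pH = 14.00 - 3.62 = 10.38.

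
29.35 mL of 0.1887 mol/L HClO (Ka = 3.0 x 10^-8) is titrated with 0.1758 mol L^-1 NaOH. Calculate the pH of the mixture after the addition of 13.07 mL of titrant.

Initial n(HClO) = 0.1887 x 0.02935 = 0.005538 mol.
n(NaOH) added = 0.1758 x 0.01307 = 0.002298 mol, converting that many moles of HClO to ClO-.
Remaining n(HClO) = 0.003241 mol; n(ClO-) = 0.002298 mol.
By Henderson-Hasselbalch, pH = pKa + log([A^-]/[HA]) = 7.52 + log(0.002298/0.003241) = 7.52 + (-0.15) = 7.37.

7.37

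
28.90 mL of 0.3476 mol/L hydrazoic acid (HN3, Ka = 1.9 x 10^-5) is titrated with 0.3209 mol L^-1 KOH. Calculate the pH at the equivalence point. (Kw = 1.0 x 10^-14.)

n(HN3) = 0.3476 x 0.02890 = 0.01005 mol; V(KOH) at equivalence = 0.01005/0.3209 = 0.03130 L.
At equivalence all the acid is converted to N3-; total volume = 0.02890 + 0.03130 = 0.06020 L, so [N3-] = 0.01005/0.06020 = 0.1669 M.
Kb = Kw/Ka = 1.0e-14 / 1.9 x 10^-5 = 5.26e-10.
[OH^-] = sqrt(Kb x [N3-]) = sqrt(5.26e-10 x 0.1669) = 9.37e-6 M.
pOH = 5.03, so pH = 14.00 - 5.03 = 8.97.

8.97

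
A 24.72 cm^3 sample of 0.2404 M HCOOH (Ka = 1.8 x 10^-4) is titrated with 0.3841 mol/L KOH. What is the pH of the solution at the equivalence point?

n(HCOOH) = 0.2404 x 0.02472 = 0.005943 mol; V(KOH) at equivalence = 0.005943/0.3841 = 0.01547 L.
At equivalence all the acid is converted to HCOO-; total volume = 0.02472 + 0.01547 = 0.04019 L, so [HCOO-] = 0.005943/0.04019 = 0.1479 M.
Kb = Kw/Ka = 1.0e-14 / 1.8 x 10^-4 = 5.56e-11.
[OH^-] = sqrt(Kb x [HCOO-]) = sqrt(5.56e-11 x 0.1479) = 2.87e-6 M.
pOH = 5.54, so pH = 14.00 - 5.54 = 8.46.

8.46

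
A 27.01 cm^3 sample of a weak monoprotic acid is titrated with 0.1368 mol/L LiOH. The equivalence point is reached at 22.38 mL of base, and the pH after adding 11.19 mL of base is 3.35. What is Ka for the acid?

11.19 mL is half of the equivalence volume, so this is the half-equivalence point where [HA] = [A^-].
At half-equivalence pH = pKa, so pKa = 3.35.
Ka = 10^(-3.35) = 4.5 x 10^-4.

4.5 x 10^-4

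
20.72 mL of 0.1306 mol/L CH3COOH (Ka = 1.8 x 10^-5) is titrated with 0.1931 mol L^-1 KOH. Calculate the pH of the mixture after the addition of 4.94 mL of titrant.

4.48

Initial n(CH3COOH) = 0.1306 x 0.02072 = 0.002706 mol.
n(KOH) added = 0.1931 x 0.004940 = 0.0009539 mol, converting that many moles of CH3COOH to CH3COO-.
Remaining n(CH3COOH) = 0.001752 mol; n(CH3COO-) = 0.0009539 mol.
By Henderson-Hasselbalch, pH = pKa + log([A^-]/[HA]) = 4.74 + log(0.0009539/0.001752) = 4.74 + (-0.26) = 4.48.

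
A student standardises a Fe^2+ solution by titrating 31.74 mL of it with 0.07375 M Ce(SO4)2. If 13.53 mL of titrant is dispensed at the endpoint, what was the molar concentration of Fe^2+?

0.0314 M

n(Ce(SO4)2) = 0.07375 x 0.01353 = 0.0009978 mol.
From the balanced equation, 1 mol Ce(SO4)2 reacts with 1 mol Fe^2+, so n(Fe^2+) = 0.0009978 x 1/1 = 0.0009978 mol.
[Fe^2+] = 0.0009978 / 0.03174 L = 0.0314 M.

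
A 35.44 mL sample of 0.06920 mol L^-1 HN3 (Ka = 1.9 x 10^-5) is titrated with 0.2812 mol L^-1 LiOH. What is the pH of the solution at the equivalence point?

8.73

n(HN3) = 0.06920 x 0.03544 = 0.002452 mol; V(LiOH) at equivalence = 0.002452/0.2812 = 0.008721 L.
At equivalence all the acid is converted to N3-; total volume = 0.03544 + 0.008721 = 0.04416 L, so [N3-] = 0.002452/0.04416 = 0.05553 M.
Kb = Kw/Ka = 1.0e-14 / 1.9 x 10^-5 = 5.26e-10.
[OH^-] = sqrt(Kb x [N3-]) = sqrt(5.26e-10 x 0.05553) = 5.41e-6 M.
pOH = 5.27, so pH = 14.00 - 5.27 = 8.73.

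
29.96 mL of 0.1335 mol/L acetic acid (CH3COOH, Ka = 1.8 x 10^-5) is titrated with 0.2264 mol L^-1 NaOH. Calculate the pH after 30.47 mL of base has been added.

n(acid) = 0.1335 x 0.02996 = 0.004000 mol; n(NaOH) added = 0.2264 x 0.03047 = 0.006898 mol.
Base is in excess by 0.006898 - 0.004000 = 0.002899 mol in a total volume of 0.06043 L.
[OH^-] = 0.002899/0.06043 = 0.04797 M, so pOH = 1.32 and pH = 14.00 - 1.32 = 12.68.

12.68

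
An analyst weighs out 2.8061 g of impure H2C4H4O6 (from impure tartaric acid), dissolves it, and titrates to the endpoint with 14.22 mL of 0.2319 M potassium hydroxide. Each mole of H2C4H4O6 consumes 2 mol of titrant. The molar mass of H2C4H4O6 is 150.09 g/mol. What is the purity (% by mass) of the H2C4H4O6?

8.82%

n(KOH) = 0.2319 x 0.01422 = 0.003298 mol.
n(H2C4H4O6) = 0.003298 / 2 = 0.001649 mol.
mass of H2C4H4O6 = 0.001649 x 150.09 = 0.2475 g.
% purity = 0.2475 / 2.8061 x 100 = 8.82%.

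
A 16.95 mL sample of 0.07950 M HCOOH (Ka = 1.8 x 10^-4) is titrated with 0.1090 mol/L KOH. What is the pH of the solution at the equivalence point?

8.20

n(HCOOH) = 0.07950 x 0.01695 = 0.001348 mol; V(KOH) at equivalence = 0.001348/0.1090 = 0.01236 L.
At equivalence all the acid is converted to HCOO-; total volume = 0.01695 + 0.01236 = 0.02931 L, so [HCOO-] = 0.001348/0.02931 = 0.04597 M.
Kb = Kw/Ka = 1.0e-14 / 1.8 x 10^-4 = 5.56e-11.
[OH^-] = sqrt(Kb x [HCOO-]) = sqrt(5.56e-11 x 0.04597) = 1.60e-6 M.
pOH = 5.80, so pH = 14.00 - 5.80 = 8.20.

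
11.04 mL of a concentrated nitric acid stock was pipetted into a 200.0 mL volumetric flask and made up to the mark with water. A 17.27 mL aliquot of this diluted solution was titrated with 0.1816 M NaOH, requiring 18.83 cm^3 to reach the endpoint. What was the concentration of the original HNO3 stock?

3.59 M

n(NaOH) = 0.1816 x 0.01883 = 0.003420 mol.
n(HNO3) in the aliquot = 0.003420 mol.
[diluted HNO3] = 0.003420 / 0.01727 = 0.1980 M.
Dilution factor = 200.0/11.04 = 18.12, so [stock] = 0.1980 x 18.12 = 3.59 M.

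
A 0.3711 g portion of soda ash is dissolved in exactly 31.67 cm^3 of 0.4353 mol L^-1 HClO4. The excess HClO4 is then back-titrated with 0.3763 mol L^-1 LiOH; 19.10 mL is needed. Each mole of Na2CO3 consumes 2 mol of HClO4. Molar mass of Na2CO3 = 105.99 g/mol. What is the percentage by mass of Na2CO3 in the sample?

Total n(HClO4) added = 0.4353 x 0.03167 = 0.01379 mol.
n(LiOH) used = 0.3763 x 0.01910 = 0.007187 mol, which equals the excess n(HClO4).
So n(HClO4) consumed by the sample = 0.01379 - 0.007187 = 0.006599 mol.
n(Na2CO3) = 0.006599 / 2 = 0.003299 mol.
mass Na2CO3 = 0.003299 x 105.99 = 0.3497 g, so %Na2CO3 = 0.3497/0.3711 x 100 = 94.2%.

94.2%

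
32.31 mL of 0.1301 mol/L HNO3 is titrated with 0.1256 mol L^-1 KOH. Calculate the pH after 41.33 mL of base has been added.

12.13

n(acid) = 0.1301 x 0.03231 = 0.004204 mol; n(KOH) added = 0.1256 x 0.04133 = 0.005191 mol.
Base is in excess by 0.005191 - 0.004204 = 0.0009875 mol in a total volume of 0.07364 L.
[OH^-] = 0.0009875/0.07364 = 0.01341 M, so pOH = 1.87 and pH = 14.00 - 1.87 = 12.13.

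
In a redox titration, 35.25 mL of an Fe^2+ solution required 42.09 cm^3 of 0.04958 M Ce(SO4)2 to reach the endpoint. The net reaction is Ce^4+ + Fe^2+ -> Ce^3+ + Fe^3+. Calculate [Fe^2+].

0.0592 M

n(Ce(SO4)2) = 0.04958 x 0.04209 = 0.002087 mol.
From the balanced equation, 1 mol Ce(SO4)2 reacts with 1 mol Fe^2+, so n(Fe^2+) = 0.002087 x 1/1 = 0.002087 mol.
[Fe^2+] = 0.002087 / 0.03525 L = 0.0592 M.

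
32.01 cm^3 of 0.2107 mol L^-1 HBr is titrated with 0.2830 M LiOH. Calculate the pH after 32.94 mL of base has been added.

12.60

n(acid) = 0.2107 x 0.03201 = 0.006745 mol; n(LiOH) added = 0.2830 x 0.03294 = 0.009322 mol.
Base is in excess by 0.009322 - 0.006745 = 0.002578 mol in a total volume of 0.06495 L.
[OH^-] = 0.002578/0.06495 = 0.03968 M, so pOH = 1.40 and pH = 14.00 - 1.40 = 12.60.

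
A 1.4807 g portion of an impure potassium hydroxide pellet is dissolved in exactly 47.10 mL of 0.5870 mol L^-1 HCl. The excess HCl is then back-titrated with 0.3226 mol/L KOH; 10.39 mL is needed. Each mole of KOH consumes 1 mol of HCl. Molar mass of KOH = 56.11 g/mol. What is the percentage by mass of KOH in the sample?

Total n(HCl) added = 0.5870 x 0.04710 = 0.02765 mol.
n(KOH) used = 0.3226 x 0.01039 = 0.003352 mol, which equals the excess n(HCl).
So n(HCl) consumed by the sample = 0.02765 - 0.003352 = 0.02430 mol.
n(KOH) = 0.02430 / 1 = 0.02430 mol.
mass KOH = 0.02430 x 56.11 = 1.363 g, so %KOH = 1.363/1.4807 x 100 = 92.1%.

92.1%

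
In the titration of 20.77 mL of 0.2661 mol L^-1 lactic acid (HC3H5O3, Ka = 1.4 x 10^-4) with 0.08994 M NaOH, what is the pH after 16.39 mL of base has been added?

3.41

Initial n(HC3H5O3) = 0.2661 x 0.02077 = 0.005527 mol.
n(NaOH) added = 0.08994 x 0.01639 = 0.001474 mol, converting that many moles of HC3H5O3 to C3H5O3-.
Remaining n(HC3H5O3) = 0.004053 mol; n(C3H5O3-) = 0.001474 mol.
By Henderson-Hasselbalch, pH = pKa + log([A^-]/[HA]) = 3.85 + log(0.001474/0.004053) = 3.85 + (-0.44) = 3.41.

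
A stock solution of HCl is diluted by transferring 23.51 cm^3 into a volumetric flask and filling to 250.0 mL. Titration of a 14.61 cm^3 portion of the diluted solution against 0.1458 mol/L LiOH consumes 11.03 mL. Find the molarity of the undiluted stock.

n(LiOH) = 0.1458 x 0.01103 = 0.001608 mol.
n(HCl) in the aliquot = 0.001608 mol.
[diluted HCl] = 0.001608 / 0.01461 = 0.1101 M.
Dilution factor = 250.0/23.51 = 10.63, so [stock] = 0.1101 x 10.63 = 1.17 M.

1.17 M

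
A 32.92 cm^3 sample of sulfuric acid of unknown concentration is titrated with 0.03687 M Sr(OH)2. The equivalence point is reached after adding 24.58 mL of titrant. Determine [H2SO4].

0.0275 M

n(Sr(OH)2) delivered = 0.03687 x 0.02458 = 0.0009063 mol.
For a 1:1 reaction, n(H2SO4) = 0.0009063 mol.
[H2SO4] = 0.0009063 mol / 0.03292 L = 0.0275 M.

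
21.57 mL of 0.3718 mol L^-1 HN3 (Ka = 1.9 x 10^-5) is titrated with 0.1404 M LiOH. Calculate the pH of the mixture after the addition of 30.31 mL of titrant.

4.77

Initial n(HN3) = 0.3718 x 0.02157 = 0.008020 mol.
n(LiOH) added = 0.1404 x 0.03031 = 0.004256 mol, converting that many moles of HN3 to N3-.
Remaining n(HN3) = 0.003764 mol; n(N3-) = 0.004256 mol.
By Henderson-Hasselbalch, pH = pKa + log([A^-]/[HA]) = 4.72 + log(0.004256/0.003764) = 4.72 + (+0.05) = 4.77.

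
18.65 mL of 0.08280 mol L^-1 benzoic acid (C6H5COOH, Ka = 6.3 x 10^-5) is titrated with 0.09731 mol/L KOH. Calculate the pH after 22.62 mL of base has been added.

n(acid) = 0.08280 x 0.01865 = 0.001544 mol; n(KOH) added = 0.09731 x 0.02262 = 0.002201 mol.
Base is in excess by 0.002201 - 0.001544 = 0.0006569 mol in a total volume of 0.04127 L.
[OH^-] = 0.0006569/0.04127 = 0.01592 M, so pOH = 1.80 and pH = 14.00 - 1.80 = 12.20.

12.20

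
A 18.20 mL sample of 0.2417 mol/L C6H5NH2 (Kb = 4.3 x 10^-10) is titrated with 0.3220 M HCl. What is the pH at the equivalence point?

n(C6H5NH2) = 0.2417 x 0.01820 = 0.004399 mol; V(HCl) at equivalence = 0.004399/0.3220 = 0.01366 L.
At equivalence the base is fully converted to C6H5NH3+; total volume = 0.03186 L, so [C6H5NH3+] = 0.004399/0.03186 = 0.1381 M.
Ka(C6H5NH3+) = Kw/Kb = 1.0e-14 / 4.3 x 10^-10 = 2.33e-5.
[H^+] = sqrt(Ka x [C6H5NH3+]) = sqrt(2.33e-5 x 0.1381) = 0.00179 M.
pH = -log(0.00179) = 2.75.

2.75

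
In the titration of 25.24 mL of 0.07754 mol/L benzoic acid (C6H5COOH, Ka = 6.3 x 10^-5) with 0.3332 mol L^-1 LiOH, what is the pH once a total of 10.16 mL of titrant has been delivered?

12.61

n(acid) = 0.07754 x 0.02524 = 0.001957 mol; n(LiOH) added = 0.3332 x 0.01016 = 0.003385 mol.
Base is in excess by 0.003385 - 0.001957 = 0.001428 mol in a total volume of 0.03540 L.
[OH^-] = 0.001428/0.03540 = 0.04034 M, so pOH = 1.39 and pH = 14.00 - 1.39 = 12.61.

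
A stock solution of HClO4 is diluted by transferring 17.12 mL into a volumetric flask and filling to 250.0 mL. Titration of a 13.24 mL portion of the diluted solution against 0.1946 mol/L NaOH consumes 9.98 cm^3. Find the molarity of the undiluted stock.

n(NaOH) = 0.1946 x 0.009980 = 0.001942 mol.
n(HClO4) in the aliquot = 0.001942 mol.
[diluted HClO4] = 0.001942 / 0.01324 = 0.1467 M.
Dilution factor = 250.0/17.12 = 14.60, so [stock] = 0.1467 x 14.60 = 2.14 M.

2.14 M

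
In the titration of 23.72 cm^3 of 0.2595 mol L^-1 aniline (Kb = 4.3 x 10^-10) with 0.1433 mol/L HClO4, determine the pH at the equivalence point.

n(C6H5NH2) = 0.2595 x 0.02372 = 0.006155 mol; V(HClO4) at equivalence = 0.006155/0.1433 = 0.04295 L.
At equivalence the base is fully converted to C6H5NH3+; total volume = 0.06667 L, so [C6H5NH3+] = 0.006155/0.06667 = 0.09232 M.
Ka(C6H5NH3+) = Kw/Kb = 1.0e-14 / 4.3 x 10^-10 = 2.33e-5.
[H^+] = sqrt(Ka x [C6H5NH3+]) = sqrt(2.33e-5 x 0.09232) = 0.00147 M.
pH = -log(0.00147) = 2.83.

2.83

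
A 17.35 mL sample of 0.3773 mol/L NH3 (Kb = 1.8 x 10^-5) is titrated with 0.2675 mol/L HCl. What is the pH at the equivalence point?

5.03

n(NH3) = 0.3773 x 0.01735 = 0.006546 mol; V(HCl) at equivalence = 0.006546/0.2675 = 0.02447 L.
At equivalence the base is fully converted to NH4+; total volume = 0.04182 L, so [NH4+] = 0.006546/0.04182 = 0.1565 M.
Ka(NH4+) = Kw/Kb = 1.0e-14 / 1.8 x 10^-5 = 5.56e-10.
[H^+] = sqrt(Ka x [NH4+]) = sqrt(5.56e-10 x 0.1565) = 9.33e-6 M.
pH = -log(9.33e-6) = 5.03.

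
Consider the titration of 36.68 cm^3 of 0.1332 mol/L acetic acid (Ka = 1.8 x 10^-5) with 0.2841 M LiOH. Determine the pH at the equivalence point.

8.85

n(CH3COOH) = 0.1332 x 0.03668 = 0.004886 mol; V(LiOH) at equivalence = 0.004886/0.2841 = 0.01720 L.
At equivalence all the acid is converted to CH3COO-; total volume = 0.03668 + 0.01720 = 0.05388 L, so [CH3COO-] = 0.004886/0.05388 = 0.09068 M.
Kb = Kw/Ka = 1.0e-14 / 1.8 x 10^-5 = 5.56e-10.
[OH^-] = sqrt(Kb x [CH3COO-]) = sqrt(5.56e-10 x 0.09068) = 7.10e-6 M.
pOH = 5.15, so pH = 14.00 - 5.15 = 8.85.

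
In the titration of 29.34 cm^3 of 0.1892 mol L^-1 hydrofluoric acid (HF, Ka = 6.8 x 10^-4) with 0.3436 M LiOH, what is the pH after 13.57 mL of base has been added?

3.89

Initial n(HF) = 0.1892 x 0.02934 = 0.005551 mol.
n(LiOH) added = 0.3436 x 0.01357 = 0.004663 mol, converting that many moles of HF to F-.
Remaining n(HF) = 0.0008885 mol; n(F-) = 0.004663 mol.
By Henderson-Hasselbalch, pH = pKa + log([A^-]/[HA]) = 3.17 + log(0.004663/0.0008885) = 3.17 + (+0.72) = 3.89.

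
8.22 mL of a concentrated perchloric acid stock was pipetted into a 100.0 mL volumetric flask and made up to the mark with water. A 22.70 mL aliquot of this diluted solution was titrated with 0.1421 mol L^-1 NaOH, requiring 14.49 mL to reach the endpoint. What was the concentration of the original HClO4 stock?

1.10 M

n(NaOH) = 0.1421 x 0.01449 = 0.002059 mol.
n(HClO4) in the aliquot = 0.002059 mol.
[diluted HClO4] = 0.002059 / 0.02270 = 0.09071 M.
Dilution factor = 100.0/8.220 = 12.17, so [stock] = 0.09071 x 12.17 = 1.10 M.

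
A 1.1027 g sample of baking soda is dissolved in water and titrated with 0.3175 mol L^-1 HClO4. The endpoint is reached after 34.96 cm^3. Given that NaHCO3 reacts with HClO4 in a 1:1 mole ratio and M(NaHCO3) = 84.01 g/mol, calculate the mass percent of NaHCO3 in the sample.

84.6%

n(HClO4) = 0.3175 x 0.03496 = 0.01110 mol.
n(NaHCO3) = 0.01110 / 1 = 0.01110 mol.
mass of NaHCO3 = 0.01110 x 84.01 = 0.9325 g.
% purity = 0.9325 / 1.1027 x 100 = 84.6%.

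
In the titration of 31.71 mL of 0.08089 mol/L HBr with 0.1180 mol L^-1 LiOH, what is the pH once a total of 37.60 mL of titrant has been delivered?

12.43

n(acid) = 0.08089 x 0.03171 = 0.002565 mol; n(LiOH) added = 0.1180 x 0.03760 = 0.004437 mol.
Base is in excess by 0.004437 - 0.002565 = 0.001872 mol in a total volume of 0.06931 L.
[OH^-] = 0.001872/0.06931 = 0.02701 M, so pOH = 1.57 and pH = 14.00 - 1.57 = 12.43.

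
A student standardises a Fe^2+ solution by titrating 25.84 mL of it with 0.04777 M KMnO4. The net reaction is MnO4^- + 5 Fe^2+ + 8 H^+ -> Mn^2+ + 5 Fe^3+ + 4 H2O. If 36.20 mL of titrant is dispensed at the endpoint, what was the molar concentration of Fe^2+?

0.335 M

n(KMnO4) = 0.04777 x 0.03620 = 0.001729 mol.
From the balanced equation, 1 mol KMnO4 reacts with 5 mol Fe^2+, so n(Fe^2+) = 0.001729 x 5/1 = 0.008646 mol.
[Fe^2+] = 0.008646 / 0.02584 L = 0.335 M.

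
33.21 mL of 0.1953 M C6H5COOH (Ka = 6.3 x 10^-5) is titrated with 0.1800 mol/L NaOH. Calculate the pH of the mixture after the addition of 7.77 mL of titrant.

Initial n(C6H5COOH) = 0.1953 x 0.03321 = 0.006486 mol.
n(NaOH) added = 0.1800 x 0.007770 = 0.001399 mol, converting that many moles of C6H5COOH to C6H5COO-.
Remaining n(C6H5COOH) = 0.005087 mol; n(C6H5COO-) = 0.001399 mol.
By Henderson-Hasselbalch, pH = pKa + log([A^-]/[HA]) = 4.20 + log(0.001399/0.005087) = 4.20 + (-0.56) = 3.64.

3.64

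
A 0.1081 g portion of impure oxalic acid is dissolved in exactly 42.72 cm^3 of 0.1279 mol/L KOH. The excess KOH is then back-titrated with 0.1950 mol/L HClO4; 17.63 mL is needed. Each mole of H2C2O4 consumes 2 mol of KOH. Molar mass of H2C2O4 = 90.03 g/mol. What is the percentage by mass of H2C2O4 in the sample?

84.4%

Total n(KOH) added = 0.1279 x 0.04272 = 0.005464 mol.
n(HClO4) used = 0.1950 x 0.01763 = 0.003438 mol, which equals the excess n(KOH).
So n(KOH) consumed by the sample = 0.005464 - 0.003438 = 0.002026 mol.
n(H2C2O4) = 0.002026 / 2 = 0.001013 mol.
mass H2C2O4 = 0.001013 x 90.03 = 0.09120 g, so %H2C2O4 = 0.09120/0.1081 x 100 = 84.4%.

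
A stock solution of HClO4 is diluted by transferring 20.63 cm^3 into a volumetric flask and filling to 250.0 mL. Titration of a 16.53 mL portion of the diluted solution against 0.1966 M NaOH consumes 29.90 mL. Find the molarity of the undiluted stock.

n(NaOH) = 0.1966 x 0.02990 = 0.005878 mol.
n(HClO4) in the aliquot = 0.005878 mol.
[diluted HClO4] = 0.005878 / 0.01653 = 0.3556 M.
Dilution factor = 250.0/20.63 = 12.12, so [stock] = 0.3556 x 12.12 = 4.31 M.

4.31 M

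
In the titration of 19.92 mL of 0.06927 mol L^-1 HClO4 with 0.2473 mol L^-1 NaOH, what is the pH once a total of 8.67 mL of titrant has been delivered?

12.43

n(acid) = 0.06927 x 0.01992 = 0.001380 mol; n(NaOH) added = 0.2473 x 0.008670 = 0.002144 mol.
Base is in excess by 0.002144 - 0.001380 = 0.0007642 mol in a total volume of 0.02859 L.
[OH^-] = 0.0007642/0.02859 = 0.02673 M, so pOH = 1.57 and pH = 14.00 - 1.57 = 12.43.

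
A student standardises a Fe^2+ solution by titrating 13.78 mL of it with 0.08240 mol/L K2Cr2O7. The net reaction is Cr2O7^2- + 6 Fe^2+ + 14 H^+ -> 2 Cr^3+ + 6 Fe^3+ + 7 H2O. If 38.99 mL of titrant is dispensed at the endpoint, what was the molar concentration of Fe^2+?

n(K2Cr2O7) = 0.08240 x 0.03899 = 0.003213 mol.
From the balanced equation, 1 mol K2Cr2O7 reacts with 6 mol Fe^2+, so n(Fe^2+) = 0.003213 x 6/1 = 0.01928 mol.
[Fe^2+] = 0.01928 / 0.01378 L = 1.40 M.

1.40 M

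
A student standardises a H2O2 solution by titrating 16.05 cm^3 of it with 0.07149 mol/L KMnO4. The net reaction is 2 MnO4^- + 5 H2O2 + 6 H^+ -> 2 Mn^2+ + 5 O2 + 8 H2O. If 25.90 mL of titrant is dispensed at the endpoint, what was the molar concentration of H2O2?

n(KMnO4) = 0.07149 x 0.02590 = 0.001852 mol.
From the balanced equation, 2 mol KMnO4 reacts with 5 mol H2O2, so n(H2O2) = 0.001852 x 5/2 = 0.004629 mol.
[H2O2] = 0.004629 / 0.01605 L = 0.288 M.

0.288 M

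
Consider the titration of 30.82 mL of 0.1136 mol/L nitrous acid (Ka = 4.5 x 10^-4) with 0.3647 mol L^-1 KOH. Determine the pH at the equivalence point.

n(HNO2) = 0.1136 x 0.03082 = 0.003501 mol; V(KOH) at equivalence = 0.003501/0.3647 = 0.009600 L.
At equivalence all the acid is converted to NO2-; total volume = 0.03082 + 0.009600 = 0.04042 L, so [NO2-] = 0.003501/0.04042 = 0.08662 M.
Kb = Kw/Ka = 1.0e-14 / 4.5 x 10^-4 = 2.22e-11.
[OH^-] = sqrt(Kb x [NO2-]) = sqrt(2.22e-11 x 0.08662) = 1.39e-6 M.
pOH = 5.86, so pH = 14.00 - 5.86 = 8.14.

8.14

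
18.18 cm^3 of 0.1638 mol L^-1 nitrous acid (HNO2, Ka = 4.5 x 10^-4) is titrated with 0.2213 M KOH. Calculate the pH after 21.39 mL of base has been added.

n(acid) = 0.1638 x 0.01818 = 0.002978 mol; n(KOH) added = 0.2213 x 0.02139 = 0.004734 mol.
Base is in excess by 0.004734 - 0.002978 = 0.001756 mol in a total volume of 0.03957 L.
[OH^-] = 0.001756/0.03957 = 0.04437 M, so pOH = 1.35 and pH = 14.00 - 1.35 = 12.65.

12.65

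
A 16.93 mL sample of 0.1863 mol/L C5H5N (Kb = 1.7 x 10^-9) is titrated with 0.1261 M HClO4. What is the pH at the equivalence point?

n(C5H5N) = 0.1863 x 0.01693 = 0.003154 mol; V(HClO4) at equivalence = 0.003154/0.1261 = 0.02501 L.
At equivalence the base is fully converted to C5H5NH+; total volume = 0.04194 L, so [C5H5NH+] = 0.003154/0.04194 = 0.07520 M.
Ka(C5H5NH+) = Kw/Kb = 1.0e-14 / 1.7 x 10^-9 = 5.88e-6.
[H^+] = sqrt(Ka x [C5H5NH+]) = sqrt(5.88e-6 x 0.07520) = 0.000665 M.
pH = -log(0.000665) = 3.18.

3.18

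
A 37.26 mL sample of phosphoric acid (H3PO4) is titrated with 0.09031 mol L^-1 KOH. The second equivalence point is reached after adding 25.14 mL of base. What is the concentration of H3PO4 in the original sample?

n(KOH) = 0.09031 x 0.02514 = 0.002270 mol.
At the second equivalence point, 2 mol OH^- react per mol H3PO4, so n(H3PO4) = 0.002270 / 2 = 0.001135 mol.
[H3PO4] = 0.001135 / 0.03726 L = 0.0305 M.

0.0305 M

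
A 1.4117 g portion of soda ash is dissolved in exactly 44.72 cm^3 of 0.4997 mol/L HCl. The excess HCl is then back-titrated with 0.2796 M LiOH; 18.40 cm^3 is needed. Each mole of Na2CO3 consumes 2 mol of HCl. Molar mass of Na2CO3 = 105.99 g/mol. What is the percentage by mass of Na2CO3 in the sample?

Total n(HCl) added = 0.4997 x 0.04472 = 0.02235 mol.
n(LiOH) used = 0.2796 x 0.01840 = 0.005145 mol, which equals the excess n(HCl).
So n(HCl) consumed by the sample = 0.02235 - 0.005145 = 0.01720 mol.
n(Na2CO3) = 0.01720 / 2 = 0.008601 mol.
mass Na2CO3 = 0.008601 x 105.99 = 0.9116 g, so %Na2CO3 = 0.9116/1.4117 x 100 = 64.6%.

64.6%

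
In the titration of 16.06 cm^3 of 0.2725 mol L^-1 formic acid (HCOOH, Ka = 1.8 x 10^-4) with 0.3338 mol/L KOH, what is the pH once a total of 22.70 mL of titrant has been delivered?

12.92

n(acid) = 0.2725 x 0.01606 = 0.004376 mol; n(KOH) added = 0.3338 x 0.02270 = 0.007577 mol.
Base is in excess by 0.007577 - 0.004376 = 0.003201 mol in a total volume of 0.03876 L.
[OH^-] = 0.003201/0.03876 = 0.08258 M, so pOH = 1.08 and pH = 14.00 - 1.08 = 12.92.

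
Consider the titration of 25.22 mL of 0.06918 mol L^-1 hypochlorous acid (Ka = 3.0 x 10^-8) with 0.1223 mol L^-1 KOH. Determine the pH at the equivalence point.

n(HClO) = 0.06918 x 0.02522 = 0.001745 mol; V(KOH) at equivalence = 0.001745/0.1223 = 0.01427 L.
At equivalence all the acid is converted to ClO-; total volume = 0.02522 + 0.01427 = 0.03949 L, so [ClO-] = 0.001745/0.03949 = 0.04419 M.
Kb = Kw/Ka = 1.0e-14 / 3.0 x 10^-8 = 3.33e-7.
[OH^-] = sqrt(Kb x [ClO-]) = sqrt(3.33e-7 x 0.04419) = 0.000121 M.
pOH = 3.92, so pH = 14.00 - 3.92 = 10.08.

10.08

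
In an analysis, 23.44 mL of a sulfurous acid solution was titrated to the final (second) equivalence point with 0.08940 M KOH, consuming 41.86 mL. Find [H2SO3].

n(KOH) = 0.08940 x 0.04186 = 0.003742 mol.
At the final (second) equivalence point, 2 mol OH^- react per mol H2SO3, so n(H2SO3) = 0.003742 / 2 = 0.001871 mol.
[H2SO3] = 0.001871 / 0.02344 L = 0.0798 M.

0.0798 M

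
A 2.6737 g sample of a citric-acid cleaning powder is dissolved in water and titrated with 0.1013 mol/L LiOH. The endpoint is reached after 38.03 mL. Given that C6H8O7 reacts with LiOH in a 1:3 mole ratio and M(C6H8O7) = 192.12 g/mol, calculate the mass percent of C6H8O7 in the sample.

n(LiOH) = 0.1013 x 0.03803 = 0.003852 mol.
n(C6H8O7) = 0.003852 / 3 = 0.001284 mol.
mass of C6H8O7 = 0.001284 x 192.12 = 0.2467 g.
% purity = 0.2467 / 2.6737 x 100 = 9.23%.

9.23%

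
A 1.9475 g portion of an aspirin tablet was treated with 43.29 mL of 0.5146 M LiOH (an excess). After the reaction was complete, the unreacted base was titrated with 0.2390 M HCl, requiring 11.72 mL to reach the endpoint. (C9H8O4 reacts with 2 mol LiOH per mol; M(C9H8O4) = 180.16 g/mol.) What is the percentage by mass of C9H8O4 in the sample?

90.1%

Total n(LiOH) added = 0.5146 x 0.04329 = 0.02228 mol.
n(HCl) used = 0.2390 x 0.01172 = 0.002801 mol, which equals the excess n(LiOH).
So n(LiOH) consumed by the sample = 0.02228 - 0.002801 = 0.01948 mol.
n(C9H8O4) = 0.01948 / 2 = 0.009738 mol.
mass C9H8O4 = 0.009738 x 180.16 = 1.754 g, so %C9H8O4 = 1.754/1.9475 x 100 = 90.1%.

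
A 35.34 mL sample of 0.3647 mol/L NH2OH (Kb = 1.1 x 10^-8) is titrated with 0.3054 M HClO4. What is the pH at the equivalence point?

3.41

n(NH2OH) = 0.3647 x 0.03534 = 0.01289 mol; V(HClO4) at equivalence = 0.01289/0.3054 = 0.04220 L.
At equivalence the base is fully converted to NH3OH+; total volume = 0.07754 L, so [NH3OH+] = 0.01289/0.07754 = 0.1662 M.
Ka(NH3OH+) = Kw/Kb = 1.0e-14 / 1.1 x 10^-8 = 9.09e-7.
[H^+] = sqrt(Ka x [NH3OH+]) = sqrt(9.09e-7 x 0.1662) = 0.000389 M.
pH = -log(0.000389) = 3.41.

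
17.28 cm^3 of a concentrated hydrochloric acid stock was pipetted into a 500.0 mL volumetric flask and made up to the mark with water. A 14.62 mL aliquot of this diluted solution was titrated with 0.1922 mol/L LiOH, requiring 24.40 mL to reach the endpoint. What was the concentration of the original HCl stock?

n(LiOH) = 0.1922 x 0.02440 = 0.004690 mol.
n(HCl) in the aliquot = 0.004690 mol.
[diluted HCl] = 0.004690 / 0.01462 = 0.3208 M.
Dilution factor = 500.0/17.28 = 28.94, so [stock] = 0.3208 x 28.94 = 9.28 M.

9.28 M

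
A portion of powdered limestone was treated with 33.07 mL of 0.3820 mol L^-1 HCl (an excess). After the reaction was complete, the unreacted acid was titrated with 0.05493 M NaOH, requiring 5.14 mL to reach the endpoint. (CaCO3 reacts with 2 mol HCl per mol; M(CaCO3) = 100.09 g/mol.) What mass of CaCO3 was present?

Total n(HCl) added = 0.3820 x 0.03307 = 0.01263 mol.
n(NaOH) used = 0.05493 x 0.005140 = 0.0002823 mol, which equals the excess n(HCl).
So n(HCl) consumed by the sample = 0.01263 - 0.0002823 = 0.01235 mol.
n(CaCO3) = 0.01235 / 2 = 0.006175 mol.
mass = 0.006175 mol x 100.09 g/mol = 0.618 g.

0.618 g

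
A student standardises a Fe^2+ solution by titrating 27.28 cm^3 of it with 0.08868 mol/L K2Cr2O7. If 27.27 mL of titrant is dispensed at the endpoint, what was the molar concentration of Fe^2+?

0.532 M

n(K2Cr2O7) = 0.08868 x 0.02727 = 0.002418 mol.
From the balanced equation, 1 mol K2Cr2O7 reacts with 6 mol Fe^2+, so n(Fe^2+) = 0.002418 x 6/1 = 0.01451 mol.
[Fe^2+] = 0.01451 / 0.02728 L = 0.532 M.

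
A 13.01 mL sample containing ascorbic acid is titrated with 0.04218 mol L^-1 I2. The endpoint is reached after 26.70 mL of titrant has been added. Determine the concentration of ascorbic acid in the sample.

n(I2) = 0.04218 x 0.02670 = 0.001126 mol.
From the balanced equation, 1 mol I2 reacts with 1 mol ascorbic acid, so n(ascorbic acid) = 0.001126 x 1/1 = 0.001126 mol.
[ascorbic acid] = 0.001126 / 0.01301 L = 0.0866 M.

0.0866 M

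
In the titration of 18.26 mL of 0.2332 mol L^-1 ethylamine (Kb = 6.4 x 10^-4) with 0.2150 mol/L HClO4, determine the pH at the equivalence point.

n(C2H5NH2) = 0.2332 x 0.01826 = 0.004258 mol; V(HClO4) at equivalence = 0.004258/0.2150 = 0.01981 L.
At equivalence the base is fully converted to C2H5NH3+; total volume = 0.03807 L, so [C2H5NH3+] = 0.004258/0.03807 = 0.1119 M.
Ka(C2H5NH3+) = Kw/Kb = 1.0e-14 / 6.4 x 10^-4 = 1.56e-11.
[H^+] = sqrt(Ka x [C2H5NH3+]) = sqrt(1.56e-11 x 0.1119) = 1.32e-6 M.
pH = -log(1.32e-6) = 5.88.

5.88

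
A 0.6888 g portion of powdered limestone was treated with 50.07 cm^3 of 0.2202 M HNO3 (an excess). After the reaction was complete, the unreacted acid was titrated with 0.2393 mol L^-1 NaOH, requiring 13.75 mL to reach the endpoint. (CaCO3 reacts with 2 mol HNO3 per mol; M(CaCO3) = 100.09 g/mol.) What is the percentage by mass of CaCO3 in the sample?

Total n(HNO3) added = 0.2202 x 0.05007 = 0.01103 mol.
n(NaOH) used = 0.2393 x 0.01375 = 0.003290 mol, which equals the excess n(HNO3).
So n(HNO3) consumed by the sample = 0.01103 - 0.003290 = 0.007735 mol.
n(CaCO3) = 0.007735 / 2 = 0.003868 mol.
mass CaCO3 = 0.003868 x 100.09 = 0.3871 g, so %CaCO3 = 0.3871/0.6888 x 100 = 56.2%.

56.2%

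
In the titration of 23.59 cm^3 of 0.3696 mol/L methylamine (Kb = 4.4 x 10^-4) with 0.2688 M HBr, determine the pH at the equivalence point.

5.73

n(CH3NH2) = 0.3696 x 0.02359 = 0.008719 mol; V(HBr) at equivalence = 0.008719/0.2688 = 0.03244 L.
At equivalence the base is fully converted to CH3NH3+; total volume = 0.05603 L, so [CH3NH3+] = 0.008719/0.05603 = 0.1556 M.
Ka(CH3NH3+) = Kw/Kb = 1.0e-14 / 4.4 x 10^-4 = 2.27e-11.
[H^+] = sqrt(Ka x [CH3NH3+]) = sqrt(2.27e-11 x 0.1556) = 1.88e-6 M.
pH = -log(1.88e-6) = 5.73.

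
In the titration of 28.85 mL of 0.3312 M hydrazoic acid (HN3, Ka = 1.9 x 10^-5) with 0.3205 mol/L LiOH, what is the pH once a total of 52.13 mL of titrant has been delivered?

n(acid) = 0.3312 x 0.02885 = 0.009555 mol; n(LiOH) added = 0.3205 x 0.05213 = 0.01671 mol.
Base is in excess by 0.01671 - 0.009555 = 0.007153 mol in a total volume of 0.08098 L.
[OH^-] = 0.007153/0.08098 = 0.08832 M, so pOH = 1.05 and pH = 14.00 - 1.05 = 12.95.

12.95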